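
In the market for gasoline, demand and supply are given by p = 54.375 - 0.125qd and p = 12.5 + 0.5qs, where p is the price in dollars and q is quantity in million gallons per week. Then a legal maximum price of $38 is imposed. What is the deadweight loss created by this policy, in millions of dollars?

Rearranging demand gives qd = 435 - 8p; rearranging supply gives qs = 2p - 25. Setting quantity demanded equal to quantity supplied, 435 - 8p = 2p - 25, gives p* = 46 and q* = 67.
Because the ceiling (38) lies below the market-clearing price, it is binding.
At p = 38: qd = 435 - 8·38 = 131 and qs = 2·38 - 25 = 51.
Quantity traded falls to 51. At q = 51 the demand price is (435 - 51)/8 = 48 and the supply price is (25 + 51)/2 = 38.
Deadweight loss = ½ · (48 - 38) · (67 - 51) = ½ · 10 · 16 = 80.

80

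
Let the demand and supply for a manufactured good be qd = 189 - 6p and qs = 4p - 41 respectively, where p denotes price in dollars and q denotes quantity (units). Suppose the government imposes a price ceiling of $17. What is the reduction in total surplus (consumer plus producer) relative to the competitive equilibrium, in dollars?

120

Without the control the market clears where 189 - 6p = 4p - 41, i.e. p* = 23 and q* = 51.
Since 17 < 23, the ceiling is binding.
At p = 17: qd = 189 - 6·17 = 87 and qs = 4·17 - 41 = 27.
Quantity traded falls to 27. At q = 27 the demand price is (189 - 27)/6 = 27 and the supply price is (41 + 27)/4 = 17.
Deadweight loss = ½ · (27 - 17) · (51 - 27) = ½ · 10 · 24 = 120.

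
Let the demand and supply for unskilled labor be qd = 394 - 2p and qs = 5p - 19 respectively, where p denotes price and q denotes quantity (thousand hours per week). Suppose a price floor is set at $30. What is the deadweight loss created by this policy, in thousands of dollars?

0

Setting quantity demanded equal to quantity supplied, 394 - 2p = 5p - 19, gives p* = 59 and q* = 276.
Since 30 is below p* = 59, the floor does not bind and the free-market outcome prevails.
Since the control does not bind, no trades are prevented and deadweight loss is zero.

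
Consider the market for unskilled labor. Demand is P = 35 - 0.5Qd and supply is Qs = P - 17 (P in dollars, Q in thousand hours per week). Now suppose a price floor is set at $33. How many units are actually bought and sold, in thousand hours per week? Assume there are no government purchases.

4

Rearranging demand gives Qd = 70 - 2P. Equilibrium: 70 - 2P = P - 17, so 87 = 3P and P* = 29, Q* = 12.
Since 33 > 29, the floor is binding.
At P = 33: Qd = 70 - 2·33 = 4 and Qs = 33 - 17 = 16.
The quantity actually transacted is the short side, demand: 4.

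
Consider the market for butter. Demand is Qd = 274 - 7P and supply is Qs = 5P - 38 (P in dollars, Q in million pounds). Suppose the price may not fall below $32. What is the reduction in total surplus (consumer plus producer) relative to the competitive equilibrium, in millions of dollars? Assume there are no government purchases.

302.4

Equilibrium: 274 - 7P = 5P - 38, so 312 = 12P and P* = 26, Q* = 92.
Because the floor (32) lies above the market-clearing price, it is binding.
At P = 32: Qd = 274 - 7·32 = 50 and Qs = 5·32 - 38 = 122.
Quantity traded falls to 50. At Q = 50 the demand price is (274 - 50)/7 = 32 and the supply price is (38 + 50)/5 = 17.6.
Deadweight loss = ½ · (32 - 17.6) · (92 - 50) = ½ · 14.4 · 42 = 302.4.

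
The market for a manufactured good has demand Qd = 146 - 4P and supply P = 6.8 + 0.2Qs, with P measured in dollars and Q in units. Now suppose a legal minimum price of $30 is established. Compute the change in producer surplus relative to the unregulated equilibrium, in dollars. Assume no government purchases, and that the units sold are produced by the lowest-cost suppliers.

Rearranging supply gives Qs = 5P - 34. Without the control the market clears where 146 - 4P = 5P - 34, i.e. P* = 20 and Q* = 66.
Because the floor (30) lies above the market-clearing price, it is binding.
At P = 30: Qd = 146 - 4·30 = 26 and Qs = 5·30 - 34 = 116.
Producer surplus without the control is ½ · (20 - 6.8) · 66 = 435.6.
With the floor, 26 units are sold at 30. The supply price at Q = 26 is 12, so PS = ½ · [(30 - 6.8) + (30 - 12)] · 26 = 535.6.
Change in producer surplus = 535.6 - 435.6 = 100.

100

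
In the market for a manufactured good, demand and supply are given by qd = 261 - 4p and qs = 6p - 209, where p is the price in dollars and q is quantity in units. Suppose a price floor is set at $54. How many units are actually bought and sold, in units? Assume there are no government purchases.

Setting quantity demanded equal to quantity supplied, 261 - 4p = 6p - 209, gives p* = 47 and q* = 73.
Because the floor (54) lies above the market-clearing price, it is binding.
At p = 54: qd = 261 - 4·54 = 45 and qs = 6·54 - 209 = 115.
The quantity actually transacted is the short side, demand: 45.

45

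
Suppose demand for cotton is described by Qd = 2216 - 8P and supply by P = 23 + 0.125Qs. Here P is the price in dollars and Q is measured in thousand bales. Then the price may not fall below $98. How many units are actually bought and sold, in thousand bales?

1016

Rearranging supply gives Qs = 8P - 184. Without the control the market clears where 2216 - 8P = 8P - 184, i.e. P* = 150 and Q* = 1016.
The floor of 98 is below the equilibrium price 150, so it is not binding; the market clears at P* = 150, Q* = 1016.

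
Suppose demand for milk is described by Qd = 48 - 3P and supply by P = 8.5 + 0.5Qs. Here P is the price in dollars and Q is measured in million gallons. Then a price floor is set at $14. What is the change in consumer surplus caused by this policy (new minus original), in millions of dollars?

Rearranging supply gives Qs = 2P - 17. Without the control the market clears where 48 - 3P = 2P - 17, i.e. P* = 13 and Q* = 9.
Since 14 > 13, the floor is binding.
At P = 14: Qd = 48 - 3·14 = 6 and Qs = 2·14 - 17 = 11.
Consumer surplus without the control is ½ · (16 - 13) · 9 = 13.5.
With the floor, consumers buy 6 units at 14, so CS = ½ · (16 - 14) · 6 = 6.
Change in consumer surplus = 6 - 13.5 = -7.5.

-7.5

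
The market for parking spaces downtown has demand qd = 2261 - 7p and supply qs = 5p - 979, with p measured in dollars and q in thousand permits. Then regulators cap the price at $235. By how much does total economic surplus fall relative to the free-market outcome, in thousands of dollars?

5250

Without the control the market clears where 2261 - 7p = 5p - 979, i.e. p* = 270 and q* = 371.
Since 235 < 270, the ceiling is binding.
At p = 235: qd = 2261 - 7·235 = 616 and qs = 5·235 - 979 = 196.
Quantity traded falls to 196. At q = 196 the demand price is (2261 - 196)/7 = 295 and the supply price is (979 + 196)/5 = 235.
Deadweight loss = ½ · (295 - 235) · (371 - 196) = ½ · 60 · 175 = 5250.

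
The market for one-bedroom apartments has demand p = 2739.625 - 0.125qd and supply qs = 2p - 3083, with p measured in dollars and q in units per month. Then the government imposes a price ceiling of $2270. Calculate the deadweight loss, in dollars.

66125

Rearranging demand gives qd = 21917 - 8p. Setting quantity demanded equal to quantity supplied, 21917 - 8p = 2p - 3083, gives p* = 2500 and q* = 1917.
Since 2270 < 2500, the ceiling is binding.
At p = 2270: qd = 21917 - 8·2270 = 3757 and qs = 2·2270 - 3083 = 1457.
Quantity traded falls to 1457. At q = 1457 the demand price is (21917 - 1457)/8 = 2557.5 and the supply price is (3083 + 1457)/2 = 2270.
Deadweight loss = ½ · (2557.5 - 2270) · (1917 - 1457) = ½ · 287.5 · 460 = 66125.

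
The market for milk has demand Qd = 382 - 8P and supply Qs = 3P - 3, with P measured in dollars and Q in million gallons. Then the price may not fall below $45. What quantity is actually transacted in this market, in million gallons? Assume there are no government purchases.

22

Setting quantity demanded equal to quantity supplied, 382 - 8P = 3P - 3, gives P* = 35 and Q* = 102.
Since 45 > 35, the floor is binding.
At P = 45: Qd = 382 - 8·45 = 22 and Qs = 3·45 - 3 = 132.
The quantity actually transacted is the short side, demand: 22.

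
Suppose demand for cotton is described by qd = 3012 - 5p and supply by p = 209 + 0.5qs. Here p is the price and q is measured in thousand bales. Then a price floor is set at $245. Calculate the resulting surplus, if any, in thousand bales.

0

Rearranging supply gives qs = 2p - 418. Without the control the market clears where 3012 - 5p = 2p - 418, i.e. p* = 490 and q* = 562.
The floor of 245 is below the equilibrium price 490, so it is not binding; the market clears at p* = 490, q* = 562.
Since the control does not bind, there is no surplus.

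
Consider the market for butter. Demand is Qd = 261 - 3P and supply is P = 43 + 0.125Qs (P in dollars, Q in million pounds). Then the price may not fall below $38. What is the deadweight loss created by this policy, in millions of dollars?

Rearranging supply gives Qs = 8P - 344. Without the control the market clears where 261 - 3P = 8P - 344, i.e. P* = 55 and Q* = 96.
The floor of 38 is below the equilibrium price 55, so it is not binding; the market clears at P* = 55, Q* = 96.
Since the control does not bind, no trades are prevented and deadweight loss is zero.

0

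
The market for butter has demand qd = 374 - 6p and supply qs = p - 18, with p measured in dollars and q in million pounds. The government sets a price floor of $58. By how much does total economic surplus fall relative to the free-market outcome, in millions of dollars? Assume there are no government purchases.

84

Setting quantity demanded equal to quantity supplied, 374 - 6p = p - 18, gives p* = 56 and q* = 38.
The floor of 58 is above the equilibrium price 56, so it binds.
At p = 58: qd = 374 - 6·58 = 26 and qs = 58 - 18 = 40.
Quantity traded falls to 26. At q = 26 the demand price is (374 - 26)/6 = 58 and the supply price is 18 + 26 = 44.
Deadweight loss = ½ · (58 - 44) · (38 - 26) = ½ · 14 · 12 = 84.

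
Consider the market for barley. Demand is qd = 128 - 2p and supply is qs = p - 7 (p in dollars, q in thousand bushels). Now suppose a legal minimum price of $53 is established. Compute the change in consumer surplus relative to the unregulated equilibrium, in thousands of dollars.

Setting quantity demanded equal to quantity supplied, 128 - 2p = p - 7, gives p* = 45 and q* = 38.
Since 53 > 45, the floor is binding.
At p = 53: qd = 128 - 2·53 = 22 and qs = 53 - 7 = 46.
Consumer surplus without the control is ½ · (64 - 45) · 38 = 361.
With the floor, consumers buy 22 units at 53, so CS = ½ · (64 - 53) · 22 = 121.
Change in consumer surplus = 121 - 361 = -240.

-240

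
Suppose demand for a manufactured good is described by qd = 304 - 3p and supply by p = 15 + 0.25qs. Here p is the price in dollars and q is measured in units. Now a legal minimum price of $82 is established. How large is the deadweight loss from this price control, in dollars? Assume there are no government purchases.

2362.5

Rearranging supply gives qs = 4p - 60. In a free market, 304 - 3p = 4p - 60 gives the equilibrium p* = 52, q* = 148.
Since 82 > 52, the floor is binding.
At p = 82: qd = 304 - 3·82 = 58 and qs = 4·82 - 60 = 268.
Quantity traded falls to 58. At q = 58 the demand price is (304 - 58)/3 = 82 and the supply price is (60 + 58)/4 = 29.5.
Deadweight loss = ½ · (82 - 29.5) · (148 - 58) = ½ · 52.5 · 90 = 2362.5.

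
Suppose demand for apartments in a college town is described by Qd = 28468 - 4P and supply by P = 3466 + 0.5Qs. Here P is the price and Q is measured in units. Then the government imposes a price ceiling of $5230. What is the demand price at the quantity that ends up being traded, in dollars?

6235

Rearranging supply gives Qs = 2P - 6932. In a free market, 28468 - 4P = 2P - 6932 gives the equilibrium P* = 5900, Q* = 4868.
The ceiling of 5230 is below the equilibrium price 5900, so it binds.
At P = 5230: Qd = 28468 - 4·5230 = 7548 and Qs = 2·5230 - 6932 = 3528.
Only 3528 units reach the market. On the demand curve, the marginal buyer's willingness to pay at Q = 3528 is (28468 - 3528)/4 = 6235.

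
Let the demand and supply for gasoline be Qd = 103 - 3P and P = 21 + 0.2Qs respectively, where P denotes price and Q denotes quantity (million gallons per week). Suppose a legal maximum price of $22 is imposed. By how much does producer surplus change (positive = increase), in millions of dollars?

Rearranging supply gives Qs = 5P - 105. Equilibrium: 103 - 3P = 5P - 105, so 208 = 8P and P* = 26, Q* = 25.
Since 22 < 26, the ceiling is binding.
At P = 22: Qd = 103 - 3·22 = 37 and Qs = 5·22 - 105 = 5.
Producer surplus without the control is ½ · (26 - 21) · 25 = 62.5.
With the ceiling, producers sell 5 units at 22, so PS = ½ · (22 - 21) · 5 = 2.5.
Change in producer surplus = 2.5 - 62.5 = -60.

-60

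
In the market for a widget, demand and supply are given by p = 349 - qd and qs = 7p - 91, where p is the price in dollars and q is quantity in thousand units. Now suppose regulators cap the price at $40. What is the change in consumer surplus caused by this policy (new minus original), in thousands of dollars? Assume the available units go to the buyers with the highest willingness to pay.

Rearranging demand gives qd = 349 - p. Setting quantity demanded equal to quantity supplied, 349 - p = 7p - 91, gives p* = 55 and q* = 294.
Because the ceiling (40) lies below the market-clearing price, it is binding.
At p = 40: qd = 349 - 40 = 309 and qs = 7·40 - 91 = 189.
Consumer surplus without the control is ½ · (349 - 55) · 294 = 43218.
With the ceiling, 189 units are sold at 40 (assume they go to the highest-value buyers). The demand price at q = 189 is 160, so CS = ½ · [(349 - 40) + (160 - 40)] · 189 = 40540.5.
Change in consumer surplus = 40540.5 - 43218 = -2677.5.

-2677.5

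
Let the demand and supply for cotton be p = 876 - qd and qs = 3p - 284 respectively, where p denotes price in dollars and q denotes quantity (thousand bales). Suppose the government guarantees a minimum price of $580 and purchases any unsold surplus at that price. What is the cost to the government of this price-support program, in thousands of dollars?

672800

Rearranging demand gives qd = 876 - p. Setting quantity demanded equal to quantity supplied, 876 - p = 3p - 284, gives p* = 290 and q* = 586.
Since 580 > 290, the floor is binding.
At p = 580: qd = 876 - 580 = 296 and qs = 3·580 - 284 = 1456.
Surplus = qs - qd = 1160.
Government expenditure = surplus × support price = 1160 × 580 = 672800.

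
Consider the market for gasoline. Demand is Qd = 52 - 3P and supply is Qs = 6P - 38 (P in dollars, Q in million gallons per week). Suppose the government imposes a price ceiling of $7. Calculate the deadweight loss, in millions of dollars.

Setting quantity demanded equal to quantity supplied, 52 - 3P = 6P - 38, gives P* = 10 and Q* = 22.
Because the ceiling (7) lies below the market-clearing price, it is binding.
At P = 7: Qd = 52 - 3·7 = 31 and Qs = 6·7 - 38 = 4.
Quantity traded falls to 4. At Q = 4 the demand price is (52 - 4)/3 = 16 and the supply price is (38 + 4)/6 = 7.
Deadweight loss = ½ · (16 - 7) · (22 - 4) = ½ · 9 · 18 = 81.

81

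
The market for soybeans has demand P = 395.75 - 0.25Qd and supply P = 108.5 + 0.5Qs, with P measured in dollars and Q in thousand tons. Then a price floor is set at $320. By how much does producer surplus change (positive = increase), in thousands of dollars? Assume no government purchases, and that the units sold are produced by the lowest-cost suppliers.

Rearranging demand gives Qd = 1583 - 4P; rearranging supply gives Qs = 2P - 217. In a free market, 1583 - 4P = 2P - 217 gives the equilibrium P* = 300, Q* = 383.
Because the floor (320) lies above the market-clearing price, it is binding.
At P = 320: Qd = 1583 - 4·320 = 303 and Qs = 2·320 - 217 = 423.
Producer surplus without the control is ½ · (300 - 108.5) · 383 = 36672.25.
With the floor, 303 units are sold at 320. The supply price at Q = 303 is 260, so PS = ½ · [(320 - 108.5) + (320 - 260)] · 303 = 41132.25.
Change in producer surplus = 41132.25 - 36672.25 = 4460.

4460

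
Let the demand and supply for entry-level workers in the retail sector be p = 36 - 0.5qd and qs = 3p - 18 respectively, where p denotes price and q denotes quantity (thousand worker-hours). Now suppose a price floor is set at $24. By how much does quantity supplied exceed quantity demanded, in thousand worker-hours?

Rearranging demand gives qd = 72 - 2p. In a free market, 72 - 2p = 3p - 18 gives the equilibrium p* = 18, q* = 36.
Because the floor (24) lies above the market-clearing price, it is binding.
At p = 24: qd = 72 - 2·24 = 24 and qs = 3·24 - 18 = 54.
Surplus = qs - qd = 54 - 24 = 30.

30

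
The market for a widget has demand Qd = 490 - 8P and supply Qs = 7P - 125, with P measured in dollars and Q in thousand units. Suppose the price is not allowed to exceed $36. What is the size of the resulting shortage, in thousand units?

Setting quantity demanded equal to quantity supplied, 490 - 8P = 7P - 125, gives P* = 41 and Q* = 162.
The ceiling of 36 is below the equilibrium price 41, so it binds.
At P = 36: Qd = 490 - 8·36 = 202 and Qs = 7·36 - 125 = 127.
Shortage = Qd - Qs = 202 - 127 = 75.

75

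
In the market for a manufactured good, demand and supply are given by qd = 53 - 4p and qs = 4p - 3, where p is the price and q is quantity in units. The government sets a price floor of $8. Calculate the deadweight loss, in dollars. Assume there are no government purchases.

Equilibrium: 53 - 4p = 4p - 3, so 56 = 8p and p* = 7, q* = 25.
Because the floor (8) lies above the market-clearing price, it is binding.
At p = 8: qd = 53 - 4·8 = 21 and qs = 4·8 - 3 = 29.
Quantity traded falls to 21. At q = 21 the demand price is (53 - 21)/4 = 8 and the supply price is (3 + 21)/4 = 6.
Deadweight loss = ½ · (8 - 6) · (25 - 21) = ½ · 2 · 4 = 4.

4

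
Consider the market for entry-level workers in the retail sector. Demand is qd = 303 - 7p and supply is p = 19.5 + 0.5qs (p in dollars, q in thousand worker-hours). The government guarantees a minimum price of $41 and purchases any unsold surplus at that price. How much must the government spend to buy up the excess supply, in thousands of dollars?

1107

Rearranging supply gives qs = 2p - 39. Equilibrium: 303 - 7p = 2p - 39, so 342 = 9p and p* = 38, q* = 37.
The floor of 41 is above the equilibrium price 38, so it binds.
At p = 41: qd = 303 - 7·41 = 16 and qs = 2·41 - 39 = 43.
Surplus = qs - qd = 27.
Government expenditure = surplus × support price = 27 × 41 = 1107.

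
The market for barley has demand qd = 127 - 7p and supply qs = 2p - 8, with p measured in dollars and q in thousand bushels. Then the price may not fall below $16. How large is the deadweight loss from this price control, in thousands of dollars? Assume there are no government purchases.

15.75

Setting quantity demanded equal to quantity supplied, 127 - 7p = 2p - 8, gives p* = 15 and q* = 22.
Since 16 > 15, the floor is binding.
At p = 16: qd = 127 - 7·16 = 15 and qs = 2·16 - 8 = 24.
Quantity traded falls to 15. At q = 15 the demand price is (127 - 15)/7 = 16 and the supply price is (8 + 15)/2 = 11.5.
Deadweight loss = ½ · (16 - 11.5) · (22 - 15) = ½ · 4.5 · 7 = 15.75.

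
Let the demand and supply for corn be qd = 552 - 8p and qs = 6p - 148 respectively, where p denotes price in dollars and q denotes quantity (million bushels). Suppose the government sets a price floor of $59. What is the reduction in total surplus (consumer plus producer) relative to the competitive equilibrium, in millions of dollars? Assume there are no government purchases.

756

Without the control the market clears where 552 - 8p = 6p - 148, i.e. p* = 50 and q* = 152.
The floor of 59 is above the equilibrium price 50, so it binds.
At p = 59: qd = 552 - 8·59 = 80 and qs = 6·59 - 148 = 206.
Quantity traded falls to 80. At q = 80 the demand price is (552 - 80)/8 = 59 and the supply price is (148 + 80)/6 = 38.
Deadweight loss = ½ · (59 - 38) · (152 - 80) = ½ · 21 · 72 = 756.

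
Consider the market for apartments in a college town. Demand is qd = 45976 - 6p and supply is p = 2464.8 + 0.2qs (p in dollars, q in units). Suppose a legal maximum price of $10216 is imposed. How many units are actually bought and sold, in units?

Rearranging supply gives qs = 5p - 12324. Without the control the market clears where 45976 - 6p = 5p - 12324, i.e. p* = 5300 and q* = 14176.
The ceiling of 10216 is above the equilibrium price 5300, so it is not binding; the market clears at p* = 5300, q* = 14176.

14176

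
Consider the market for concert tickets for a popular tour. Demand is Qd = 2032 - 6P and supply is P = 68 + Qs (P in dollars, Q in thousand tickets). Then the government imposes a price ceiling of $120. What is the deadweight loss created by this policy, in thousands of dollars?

Rearranging supply gives Qs = P - 68. Without the control the market clears where 2032 - 6P = P - 68, i.e. P* = 300 and Q* = 232.
Since 120 < 300, the ceiling is binding.
At P = 120: Qd = 2032 - 6·120 = 1312 and Qs = 120 - 68 = 52.
Quantity traded falls to 52. At Q = 52 the demand price is (2032 - 52)/6 = 330 and the supply price is 68 + 52 = 120.
Deadweight loss = ½ · (330 - 120) · (232 - 52) = ½ · 210 · 180 = 18900.

18900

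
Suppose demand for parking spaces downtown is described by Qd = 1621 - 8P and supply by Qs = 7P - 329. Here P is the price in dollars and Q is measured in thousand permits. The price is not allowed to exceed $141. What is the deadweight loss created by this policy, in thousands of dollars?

0

Setting quantity demanded equal to quantity supplied, 1621 - 8P = 7P - 329, gives P* = 130 and Q* = 581.
Since 141 is above P* = 130, the ceiling does not bind and the free-market outcome prevails.
Since the control does not bind, no trades are prevented and deadweight loss is zero.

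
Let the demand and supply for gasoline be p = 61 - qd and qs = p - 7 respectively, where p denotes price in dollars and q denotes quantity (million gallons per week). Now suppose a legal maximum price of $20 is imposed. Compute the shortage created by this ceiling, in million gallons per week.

28

Rearranging demand gives qd = 61 - p. Without the control the market clears where 61 - p = p - 7, i.e. p* = 34 and q* = 27.
Because the ceiling (20) lies below the market-clearing price, it is binding.
At p = 20: qd = 61 - 20 = 41 and qs = 20 - 7 = 13.
Shortage = qd - qs = 41 - 13 = 28.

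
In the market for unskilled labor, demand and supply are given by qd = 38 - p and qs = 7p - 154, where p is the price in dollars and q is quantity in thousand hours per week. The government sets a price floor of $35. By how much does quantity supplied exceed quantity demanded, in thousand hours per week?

88

Setting quantity demanded equal to quantity supplied, 38 - p = 7p - 154, gives p* = 24 and q* = 14.
Because the floor (35) lies above the market-clearing price, it is binding.
At p = 35: qd = 38 - 35 = 3 and qs = 7·35 - 154 = 91.
Surplus = qs - qd = 91 - 3 = 88.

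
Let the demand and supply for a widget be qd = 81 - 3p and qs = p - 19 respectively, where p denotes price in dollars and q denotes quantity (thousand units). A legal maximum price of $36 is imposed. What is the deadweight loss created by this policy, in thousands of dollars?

0

In a free market, 81 - 3p = p - 19 gives the equilibrium p* = 25, q* = 6.
Since 36 is above p* = 25, the ceiling does not bind and the free-market outcome prevails.
Since the control does not bind, no trades are prevented and deadweight loss is zero.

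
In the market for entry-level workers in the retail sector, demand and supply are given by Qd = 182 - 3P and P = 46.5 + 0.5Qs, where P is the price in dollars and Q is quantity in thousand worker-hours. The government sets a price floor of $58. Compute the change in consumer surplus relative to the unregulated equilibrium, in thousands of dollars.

Rearranging supply gives Qs = 2P - 93. Equilibrium: 182 - 3P = 2P - 93, so 275 = 5P and P* = 55, Q* = 17.
Since 58 > 55, the floor is binding.
At P = 58: Qd = 182 - 3·58 = 8 and Qs = 2·58 - 93 = 23.
Consumer surplus without the control is ½ · (182/3 - 55) · 17 = 289/6.
With the floor, consumers buy 8 units at 58, so CS = ½ · (182/3 - 58) · 8 = 32/3.
Change in consumer surplus = 32/3 - 289/6 = -37.5.

-37.5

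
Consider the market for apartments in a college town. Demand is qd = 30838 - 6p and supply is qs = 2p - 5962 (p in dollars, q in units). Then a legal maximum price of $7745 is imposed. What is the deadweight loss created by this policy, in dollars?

Without the control the market clears where 30838 - 6p = 2p - 5962, i.e. p* = 4600 and q* = 3238.
The ceiling of 7745 is above the equilibrium price 4600, so it is not binding; the market clears at p* = 4600, q* = 3238.
Since the control does not bind, no trades are prevented and deadweight loss is zero.

0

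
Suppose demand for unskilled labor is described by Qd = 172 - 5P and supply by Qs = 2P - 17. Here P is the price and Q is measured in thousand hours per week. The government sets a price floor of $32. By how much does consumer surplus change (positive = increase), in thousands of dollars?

Equilibrium: 172 - 5P = 2P - 17, so 189 = 7P and P* = 27, Q* = 37.
The floor of 32 is above the equilibrium price 27, so it binds.
At P = 32: Qd = 172 - 5·32 = 12 and Qs = 2·32 - 17 = 47.
Consumer surplus without the control is ½ · (34.4 - 27) · 37 = 136.9.
With the floor, consumers buy 12 units at 32, so CS = ½ · (34.4 - 32) · 12 = 14.4.
Change in consumer surplus = 14.4 - 136.9 = -122.5.

-122.5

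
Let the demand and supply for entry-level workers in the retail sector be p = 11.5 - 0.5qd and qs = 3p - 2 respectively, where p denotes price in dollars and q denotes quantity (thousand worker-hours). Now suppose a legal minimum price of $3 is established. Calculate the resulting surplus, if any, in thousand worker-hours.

Rearranging demand gives qd = 23 - 2p. In a free market, 23 - 2p = 3p - 2 gives the equilibrium p* = 5, q* = 13.
The floor of 3 is below the equilibrium price 5, so it is not binding; the market clears at p* = 5, q* = 13.
Since the control does not bind, there is no surplus.

0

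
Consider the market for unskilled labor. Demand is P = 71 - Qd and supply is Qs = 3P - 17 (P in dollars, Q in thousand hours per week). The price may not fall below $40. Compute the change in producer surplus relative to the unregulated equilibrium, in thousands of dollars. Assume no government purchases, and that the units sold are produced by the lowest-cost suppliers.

Rearranging demand gives Qd = 71 - P. Without the control the market clears where 71 - P = 3P - 17, i.e. P* = 22 and Q* = 49.
The floor of 40 is above the equilibrium price 22, so it binds.
At P = 40: Qd = 71 - 40 = 31 and Qs = 3·40 - 17 = 103.
Producer surplus without the control is ½ · (22 - 17/3) · 49 = 2401/6.
With the floor, 31 units are sold at 40. The supply price at Q = 31 is 16, so PS = ½ · [(40 - 17/3) + (40 - 16)] · 31 = 5425/6.
Change in producer surplus = 5425/6 - 2401/6 = 504.

504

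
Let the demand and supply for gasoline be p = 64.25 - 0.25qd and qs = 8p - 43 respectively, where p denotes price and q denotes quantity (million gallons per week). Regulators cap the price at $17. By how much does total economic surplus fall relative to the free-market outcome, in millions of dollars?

768

Rearranging demand gives qd = 257 - 4p. Without the control the market clears where 257 - 4p = 8p - 43, i.e. p* = 25 and q* = 157.
Because the ceiling (17) lies below the market-clearing price, it is binding.
At p = 17: qd = 257 - 4·17 = 189 and qs = 8·17 - 43 = 93.
Quantity traded falls to 93. At q = 93 the demand price is (257 - 93)/4 = 41 and the supply price is (43 + 93)/8 = 17.
Deadweight loss = ½ · (41 - 17) · (157 - 93) = ½ · 24 · 64 = 768.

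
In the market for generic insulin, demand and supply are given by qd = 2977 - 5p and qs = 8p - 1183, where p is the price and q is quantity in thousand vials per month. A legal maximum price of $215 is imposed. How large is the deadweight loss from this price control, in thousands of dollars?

Setting quantity demanded equal to quantity supplied, 2977 - 5p = 8p - 1183, gives p* = 320 and q* = 1377.
The ceiling of 215 is below the equilibrium price 320, so it binds.
At p = 215: qd = 2977 - 5·215 = 1902 and qs = 8·215 - 1183 = 537.
Quantity traded falls to 537. At q = 537 the demand price is (2977 - 537)/5 = 488 and the supply price is (1183 + 537)/8 = 215.
Deadweight loss = ½ · (488 - 215) · (1377 - 537) = ½ · 273 · 840 = 114660.

114660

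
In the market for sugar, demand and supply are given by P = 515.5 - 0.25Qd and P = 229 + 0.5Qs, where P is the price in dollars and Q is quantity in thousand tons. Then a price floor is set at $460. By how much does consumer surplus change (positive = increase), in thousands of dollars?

-12080

Rearranging demand gives Qd = 2062 - 4P; rearranging supply gives Qs = 2P - 458. Without the control the market clears where 2062 - 4P = 2P - 458, i.e. P* = 420 and Q* = 382.
Because the floor (460) lies above the market-clearing price, it is binding.
At P = 460: Qd = 2062 - 4·460 = 222 and Qs = 2·460 - 458 = 462.
Consumer surplus without the control is ½ · (515.5 - 420) · 382 = 18240.5.
With the floor, consumers buy 222 units at 460, so CS = ½ · (515.5 - 460) · 222 = 6160.5.
Change in consumer surplus = 6160.5 - 18240.5 = -12080.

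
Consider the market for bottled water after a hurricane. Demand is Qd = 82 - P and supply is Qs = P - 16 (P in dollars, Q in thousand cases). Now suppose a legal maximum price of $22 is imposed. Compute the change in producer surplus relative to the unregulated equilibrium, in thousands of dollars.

Without the control the market clears where 82 - P = P - 16, i.e. P* = 49 and Q* = 33.
The ceiling of 22 is below the equilibrium price 49, so it binds.
At P = 22: Qd = 82 - 22 = 60 and Qs = 22 - 16 = 6.
Producer surplus without the control is ½ · (49 - 16) · 33 = 544.5.
With the ceiling, producers sell 6 units at 22, so PS = ½ · (22 - 16) · 6 = 18.
Change in producer surplus = 18 - 544.5 = -526.5.

-526.5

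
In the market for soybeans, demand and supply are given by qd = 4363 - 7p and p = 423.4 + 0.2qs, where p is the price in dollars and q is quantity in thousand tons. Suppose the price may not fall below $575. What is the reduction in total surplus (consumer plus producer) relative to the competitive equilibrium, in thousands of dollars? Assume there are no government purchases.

Rearranging supply gives qs = 5p - 2117. In a free market, 4363 - 7p = 5p - 2117 gives the equilibrium p* = 540, q* = 583.
Since 575 > 540, the floor is binding.
At p = 575: qd = 4363 - 7·575 = 338 and qs = 5·575 - 2117 = 758.
Quantity traded falls to 338. At q = 338 the demand price is (4363 - 338)/7 = 575 and the supply price is (2117 + 338)/5 = 491.
Deadweight loss = ½ · (575 - 491) · (583 - 338) = ½ · 84 · 245 = 10290.

10290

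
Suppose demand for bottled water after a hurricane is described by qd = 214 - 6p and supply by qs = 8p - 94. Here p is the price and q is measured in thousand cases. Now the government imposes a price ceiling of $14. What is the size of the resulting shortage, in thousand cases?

Setting quantity demanded equal to quantity supplied, 214 - 6p = 8p - 94, gives p* = 22 and q* = 82.
Because the ceiling (14) lies below the market-clearing price, it is binding.
At p = 14: qd = 214 - 6·14 = 130 and qs = 8·14 - 94 = 18.
Shortage = qd - qs = 130 - 18 = 112.

112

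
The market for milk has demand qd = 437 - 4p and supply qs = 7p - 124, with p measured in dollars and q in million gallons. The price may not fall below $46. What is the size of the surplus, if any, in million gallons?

In a free market, 437 - 4p = 7p - 124 gives the equilibrium p* = 51, q* = 233.
Since 46 is below p* = 51, the floor does not bind and the free-market outcome prevails.
Since the control does not bind, there is no surplus.

0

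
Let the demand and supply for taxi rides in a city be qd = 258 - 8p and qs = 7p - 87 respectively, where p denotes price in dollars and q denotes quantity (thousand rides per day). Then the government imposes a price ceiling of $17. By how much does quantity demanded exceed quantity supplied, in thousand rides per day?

90

Setting quantity demanded equal to quantity supplied, 258 - 8p = 7p - 87, gives p* = 23 and q* = 74.
Since 17 < 23, the ceiling is binding.
At p = 17: qd = 258 - 8·17 = 122 and qs = 7·17 - 87 = 32.
Shortage = qd - qs = 122 - 32 = 90.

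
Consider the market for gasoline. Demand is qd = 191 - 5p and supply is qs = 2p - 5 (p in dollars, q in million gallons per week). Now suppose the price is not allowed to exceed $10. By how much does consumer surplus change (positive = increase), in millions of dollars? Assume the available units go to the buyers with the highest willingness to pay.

Equilibrium: 191 - 5p = 2p - 5, so 196 = 7p and p* = 28, q* = 51.
Since 10 < 28, the ceiling is binding.
At p = 10: qd = 191 - 5·10 = 141 and qs = 2·10 - 5 = 15.
Consumer surplus without the control is ½ · (38.2 - 28) · 51 = 260.1.
With the ceiling, 15 units are sold at 10 (assume they go to the highest-value buyers). The demand price at q = 15 is 35.2, so CS = ½ · [(38.2 - 10) + (35.2 - 10)] · 15 = 400.5.
Change in consumer surplus = 400.5 - 260.1 = 140.4.

140.4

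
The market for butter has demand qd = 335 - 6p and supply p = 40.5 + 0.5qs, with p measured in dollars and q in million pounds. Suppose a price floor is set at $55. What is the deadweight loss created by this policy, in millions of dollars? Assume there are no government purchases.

108

Rearranging supply gives qs = 2p - 81. Without the control the market clears where 335 - 6p = 2p - 81, i.e. p* = 52 and q* = 23.
Since 55 > 52, the floor is binding.
At p = 55: qd = 335 - 6·55 = 5 and qs = 2·55 - 81 = 29.
Quantity traded falls to 5. At q = 5 the demand price is (335 - 5)/6 = 55 and the supply price is (81 + 5)/2 = 43.
Deadweight loss = ½ · (55 - 43) · (23 - 5) = ½ · 12 · 18 = 108.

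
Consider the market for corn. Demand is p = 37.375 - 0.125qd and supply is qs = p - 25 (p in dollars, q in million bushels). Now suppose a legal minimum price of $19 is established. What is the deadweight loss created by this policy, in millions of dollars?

Rearranging demand gives qd = 299 - 8p. Equilibrium: 299 - 8p = p - 25, so 324 = 9p and p* = 36, q* = 11.
Since 19 is below p* = 36, the floor does not bind and the free-market outcome prevails.
Since the control does not bind, no trades are prevented and deadweight loss is zero.

0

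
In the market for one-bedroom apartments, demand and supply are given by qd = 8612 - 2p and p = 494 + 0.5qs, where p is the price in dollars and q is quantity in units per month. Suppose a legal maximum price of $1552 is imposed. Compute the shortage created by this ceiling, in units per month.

Rearranging supply gives qs = 2p - 988. Setting quantity demanded equal to quantity supplied, 8612 - 2p = 2p - 988, gives p* = 2400 and q* = 3812.
The ceiling of 1552 is below the equilibrium price 2400, so it binds.
At p = 1552: qd = 8612 - 2·1552 = 5508 and qs = 2·1552 - 988 = 2116.
Shortage = qd - qs = 5508 - 2116 = 3392.

3392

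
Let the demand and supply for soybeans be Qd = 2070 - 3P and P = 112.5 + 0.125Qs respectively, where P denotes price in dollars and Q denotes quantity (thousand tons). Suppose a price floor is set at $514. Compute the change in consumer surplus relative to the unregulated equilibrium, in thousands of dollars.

Rearranging supply gives Qs = 8P - 900. In a free market, 2070 - 3P = 8P - 900 gives the equilibrium P* = 270, Q* = 1260.
The floor of 514 is above the equilibrium price 270, so it binds.
At P = 514: Qd = 2070 - 3·514 = 528 and Qs = 8·514 - 900 = 3212.
Consumer surplus without the control is ½ · (690 - 270) · 1260 = 264600.
With the floor, consumers buy 528 units at 514, so CS = ½ · (690 - 514) · 528 = 46464.
Change in consumer surplus = 46464 - 264600 = -218136.

-218136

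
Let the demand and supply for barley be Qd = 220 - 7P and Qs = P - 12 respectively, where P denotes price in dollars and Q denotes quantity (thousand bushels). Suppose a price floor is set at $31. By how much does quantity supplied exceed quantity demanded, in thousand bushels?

Setting quantity demanded equal to quantity supplied, 220 - 7P = P - 12, gives P* = 29 and Q* = 17.
Since 31 > 29, the floor is binding.
At P = 31: Qd = 220 - 7·31 = 3 and Qs = 31 - 12 = 19.
Surplus = Qs - Qd = 19 - 3 = 16.

16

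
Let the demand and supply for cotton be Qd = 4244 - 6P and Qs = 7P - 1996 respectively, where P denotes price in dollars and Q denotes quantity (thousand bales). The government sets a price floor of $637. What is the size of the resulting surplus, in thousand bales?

2041

Without the control the market clears where 4244 - 6P = 7P - 1996, i.e. P* = 480 and Q* = 1364.
Since 637 > 480, the floor is binding.
At P = 637: Qd = 4244 - 6·637 = 422 and Qs = 7·637 - 1996 = 2463.
Surplus = Qs - Qd = 2463 - 422 = 2041.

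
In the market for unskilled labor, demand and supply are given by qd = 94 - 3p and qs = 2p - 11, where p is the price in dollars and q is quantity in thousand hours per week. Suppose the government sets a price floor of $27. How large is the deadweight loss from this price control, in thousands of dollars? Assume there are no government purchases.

Setting quantity demanded equal to quantity supplied, 94 - 3p = 2p - 11, gives p* = 21 and q* = 31.
The floor of 27 is above the equilibrium price 21, so it binds.
At p = 27: qd = 94 - 3·27 = 13 and qs = 2·27 - 11 = 43.
Quantity traded falls to 13. At q = 13 the demand price is (94 - 13)/3 = 27 and the supply price is (11 + 13)/2 = 12.
Deadweight loss = ½ · (27 - 12) · (31 - 13) = ½ · 15 · 18 = 135.

135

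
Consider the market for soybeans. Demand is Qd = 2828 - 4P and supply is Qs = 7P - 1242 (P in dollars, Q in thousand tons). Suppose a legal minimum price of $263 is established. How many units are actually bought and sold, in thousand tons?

1348

Equilibrium: 2828 - 4P = 7P - 1242, so 4070 = 11P and P* = 370, Q* = 1348.
The floor of 263 is below the equilibrium price 370, so it is not binding; the market clears at P* = 370, Q* = 1348.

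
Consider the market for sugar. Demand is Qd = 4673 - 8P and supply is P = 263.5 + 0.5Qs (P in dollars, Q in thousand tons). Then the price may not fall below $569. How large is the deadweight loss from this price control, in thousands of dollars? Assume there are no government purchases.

Rearranging supply gives Qs = 2P - 527. Equilibrium: 4673 - 8P = 2P - 527, so 5200 = 10P and P* = 520, Q* = 513.
The floor of 569 is above the equilibrium price 520, so it binds.
At P = 569: Qd = 4673 - 8·569 = 121 and Qs = 2·569 - 527 = 611.
Quantity traded falls to 121. At Q = 121 the demand price is (4673 - 121)/8 = 569 and the supply price is (527 + 121)/2 = 324.
Deadweight loss = ½ · (569 - 324) · (513 - 121) = ½ · 245 · 392 = 48020.

48020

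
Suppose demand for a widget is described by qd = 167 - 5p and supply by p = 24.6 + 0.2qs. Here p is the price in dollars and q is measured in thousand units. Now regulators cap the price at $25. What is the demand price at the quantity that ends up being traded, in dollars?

Rearranging supply gives qs = 5p - 123. Equilibrium: 167 - 5p = 5p - 123, so 290 = 10p and p* = 29, q* = 22.
Because the ceiling (25) lies below the market-clearing price, it is binding.
At p = 25: qd = 167 - 5·25 = 42 and qs = 5·25 - 123 = 2.
Only 2 units reach the market. On the demand curve, the marginal buyer's willingness to pay at q = 2 is (167 - 2)/5 = 33.

33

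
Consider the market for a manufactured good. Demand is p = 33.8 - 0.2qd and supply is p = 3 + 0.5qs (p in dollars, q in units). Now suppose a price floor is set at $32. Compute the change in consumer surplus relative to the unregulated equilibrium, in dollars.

Rearranging demand gives qd = 169 - 5p; rearranging supply gives qs = 2p - 6. In a free market, 169 - 5p = 2p - 6 gives the equilibrium p* = 25, q* = 44.
Since 32 > 25, the floor is binding.
At p = 32: qd = 169 - 5·32 = 9 and qs = 2·32 - 6 = 58.
Consumer surplus without the control is ½ · (33.8 - 25) · 44 = 193.6.
With the floor, consumers buy 9 units at 32, so CS = ½ · (33.8 - 32) · 9 = 8.1.
Change in consumer surplus = 8.1 - 193.6 = -185.5.

-185.5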